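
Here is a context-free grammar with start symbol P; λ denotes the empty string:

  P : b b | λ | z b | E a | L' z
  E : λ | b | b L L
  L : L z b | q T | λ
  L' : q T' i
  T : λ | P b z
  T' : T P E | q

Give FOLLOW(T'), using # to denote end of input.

In L' : q T' i: add FIRST(i) = { i }.
Union: FOLLOW(T') = { i }.

{ i }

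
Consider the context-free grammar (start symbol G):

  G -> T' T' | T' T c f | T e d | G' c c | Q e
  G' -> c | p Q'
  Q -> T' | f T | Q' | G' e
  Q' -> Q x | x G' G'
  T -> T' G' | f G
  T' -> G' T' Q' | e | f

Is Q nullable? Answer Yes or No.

No

No nonterminal in this grammar is nullable.
No production of Q has an RHS whose symbols are all nullable, so Q is not nullable.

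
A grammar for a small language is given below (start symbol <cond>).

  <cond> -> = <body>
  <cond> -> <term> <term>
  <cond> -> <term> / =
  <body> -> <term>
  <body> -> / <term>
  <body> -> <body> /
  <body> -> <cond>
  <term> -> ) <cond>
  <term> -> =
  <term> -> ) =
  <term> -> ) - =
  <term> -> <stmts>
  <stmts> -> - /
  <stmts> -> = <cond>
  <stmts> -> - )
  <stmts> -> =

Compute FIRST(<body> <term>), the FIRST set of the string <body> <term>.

{ ), -, /, = }

Add FIRST(<body>) = { ), -, /, = }; <body> is not nullable, stop.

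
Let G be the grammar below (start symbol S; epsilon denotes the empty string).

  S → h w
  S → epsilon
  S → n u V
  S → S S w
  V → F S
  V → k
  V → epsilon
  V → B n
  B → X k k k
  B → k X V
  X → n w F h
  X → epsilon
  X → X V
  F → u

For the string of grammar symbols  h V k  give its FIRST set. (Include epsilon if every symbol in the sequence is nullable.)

h is a terminal; add {h} and stop.

{ h }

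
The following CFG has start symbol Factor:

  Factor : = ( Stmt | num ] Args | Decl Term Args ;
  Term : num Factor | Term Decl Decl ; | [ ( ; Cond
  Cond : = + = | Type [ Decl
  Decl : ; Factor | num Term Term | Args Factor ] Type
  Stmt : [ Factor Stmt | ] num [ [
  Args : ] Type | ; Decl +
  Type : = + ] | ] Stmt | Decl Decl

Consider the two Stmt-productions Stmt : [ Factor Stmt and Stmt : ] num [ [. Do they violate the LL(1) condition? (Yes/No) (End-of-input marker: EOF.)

FIRST([ Factor Stmt) = { [ } and FIRST(] num [ [) = { ] }.
The FIRST sets are disjoint and neither alternative is nullable — no conflict.

No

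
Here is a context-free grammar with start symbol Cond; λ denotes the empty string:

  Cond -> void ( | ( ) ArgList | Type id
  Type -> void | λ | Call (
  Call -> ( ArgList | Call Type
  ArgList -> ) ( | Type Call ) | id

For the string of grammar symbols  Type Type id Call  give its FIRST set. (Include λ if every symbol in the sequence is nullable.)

{ (, id, void }

Add FIRST(Type)\{λ} = { (, void }; Type is nullable, continue.
Add FIRST(Type)\{λ} = { (, void }; Type is nullable, continue.
id is a terminal; add {id} and stop.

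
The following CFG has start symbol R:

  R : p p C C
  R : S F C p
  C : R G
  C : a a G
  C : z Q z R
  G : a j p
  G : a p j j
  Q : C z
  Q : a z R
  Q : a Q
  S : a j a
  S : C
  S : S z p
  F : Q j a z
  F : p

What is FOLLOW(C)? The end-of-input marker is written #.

In R : p p C C: add FIRST(C) = { a, p, z }.
In R : p p C C: C is at the end, add FOLLOW(R) = { #, a, j, p, z }.
In R : S F C p: add FIRST(p) = { p }.
In Q : C z: add FIRST(z) = { z }.
In S : C: C is at the end, add FOLLOW(S) = { a, p, z }.
Union: FOLLOW(C) = { #, a, j, p, z }.

{ #, a, j, p, z }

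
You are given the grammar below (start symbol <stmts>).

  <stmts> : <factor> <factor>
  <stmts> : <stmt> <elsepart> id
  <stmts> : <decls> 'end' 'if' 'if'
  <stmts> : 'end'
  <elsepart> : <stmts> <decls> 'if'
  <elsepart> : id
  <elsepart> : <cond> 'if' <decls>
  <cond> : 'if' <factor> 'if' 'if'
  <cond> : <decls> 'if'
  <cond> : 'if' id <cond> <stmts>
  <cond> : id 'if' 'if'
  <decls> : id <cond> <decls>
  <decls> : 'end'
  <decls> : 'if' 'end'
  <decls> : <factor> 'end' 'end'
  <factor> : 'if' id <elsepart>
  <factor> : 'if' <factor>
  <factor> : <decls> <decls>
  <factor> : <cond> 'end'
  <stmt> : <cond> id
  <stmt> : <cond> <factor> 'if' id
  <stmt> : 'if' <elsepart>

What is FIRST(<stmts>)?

{ 'end', 'if', id }

From <stmts> : <factor> <factor>: add FIRST(<factor>) = { 'end', 'if', id }.
From <stmts> : <stmt> <elsepart> id: add FIRST(<stmt>) = { 'end', 'if', id }.
From <stmts> : <decls> 'end' 'if' 'if': add FIRST(<decls>) = { 'end', 'if', id }.
<stmts> : 'end' contributes {'end'}.
Union: FIRST(<stmts>) = { 'end', 'if', id }.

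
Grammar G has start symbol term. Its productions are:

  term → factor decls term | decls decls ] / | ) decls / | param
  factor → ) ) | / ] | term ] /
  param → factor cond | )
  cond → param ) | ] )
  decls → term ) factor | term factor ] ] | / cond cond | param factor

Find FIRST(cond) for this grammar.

From cond → param ): add FIRST(param) = { ), / }.
cond → ] ) contributes {]}.
Union: FIRST(cond) = { ), /, ] }.

{ ), /, ] }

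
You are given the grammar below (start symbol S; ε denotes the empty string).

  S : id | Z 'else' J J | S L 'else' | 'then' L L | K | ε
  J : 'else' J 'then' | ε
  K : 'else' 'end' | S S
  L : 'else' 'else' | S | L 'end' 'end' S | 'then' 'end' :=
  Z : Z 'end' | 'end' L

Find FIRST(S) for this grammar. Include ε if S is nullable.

S : id contributes {id}.
From S : Z 'else' J J: add FIRST(Z) = { 'end' }.
From S : S L 'else': S, L nullable, take FIRST(S) ∪ FIRST(L) ∪ {'else'} = { 'else', 'end', 'then', id }.
S : 'then' L L contributes {'then'}.
From S : K: add FIRST(K) = { 'else', 'end', 'then', id, ε } (including ε since K is nullable).
S : ε contributes ε.
Union: FIRST(S) = { 'else', 'end', 'then', id, ε }.

{ 'else', 'end', 'then', id, ε }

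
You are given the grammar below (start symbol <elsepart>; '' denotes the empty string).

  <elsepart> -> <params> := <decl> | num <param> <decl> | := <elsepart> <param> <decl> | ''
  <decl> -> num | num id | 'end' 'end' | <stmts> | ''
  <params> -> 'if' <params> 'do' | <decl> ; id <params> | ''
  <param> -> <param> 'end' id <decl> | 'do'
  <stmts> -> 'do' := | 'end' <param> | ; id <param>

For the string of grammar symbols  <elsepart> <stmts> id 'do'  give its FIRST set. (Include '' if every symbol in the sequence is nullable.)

{ 'do', 'end', 'if', :=, ;, num }

Add FIRST(<elsepart>)\{''} = { 'do', 'end', 'if', :=, ;, num }; <elsepart> is nullable, continue.
Add FIRST(<stmts>) = { 'do', 'end', ; }; <stmts> is not nullable, stop.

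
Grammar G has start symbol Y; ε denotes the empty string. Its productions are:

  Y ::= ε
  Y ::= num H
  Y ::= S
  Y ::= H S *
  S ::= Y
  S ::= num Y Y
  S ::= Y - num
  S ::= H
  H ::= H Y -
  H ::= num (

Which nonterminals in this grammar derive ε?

{ S, Y }

Directly nullable (have an ε-production): Y.
S ::= Y with every symbol nullable, so S is nullable.
No other nonterminal has a production whose RHS symbols are all nullable.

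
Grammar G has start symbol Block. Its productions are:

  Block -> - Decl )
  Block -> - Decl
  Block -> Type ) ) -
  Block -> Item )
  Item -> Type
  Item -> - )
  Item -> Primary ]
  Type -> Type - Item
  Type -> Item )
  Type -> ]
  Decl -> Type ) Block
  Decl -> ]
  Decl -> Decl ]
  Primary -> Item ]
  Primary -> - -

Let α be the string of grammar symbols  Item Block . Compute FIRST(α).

{ -, ] }

Add FIRST(Item) = { -, ] }; Item is not nullable, stop.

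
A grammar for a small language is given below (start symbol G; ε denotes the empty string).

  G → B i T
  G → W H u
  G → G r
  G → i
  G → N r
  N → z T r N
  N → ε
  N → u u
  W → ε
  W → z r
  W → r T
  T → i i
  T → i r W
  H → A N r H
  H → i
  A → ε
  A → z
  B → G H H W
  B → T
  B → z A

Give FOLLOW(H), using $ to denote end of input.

{ i, r, u, z }

In G → W H u: add FIRST(u) = { u }.
In H → A N r H: H is at the end, add FOLLOW(H) = { i, r, u, z }.
In B → G H H W: add FIRST(H W) = { i, r, u, z }.
In B → G H H W: add FIRST(W)\{ε} = { r, z }.
  Since W is nullable, also add FOLLOW(B) = { i }.
Union: FOLLOW(H) = { i, r, u, z }.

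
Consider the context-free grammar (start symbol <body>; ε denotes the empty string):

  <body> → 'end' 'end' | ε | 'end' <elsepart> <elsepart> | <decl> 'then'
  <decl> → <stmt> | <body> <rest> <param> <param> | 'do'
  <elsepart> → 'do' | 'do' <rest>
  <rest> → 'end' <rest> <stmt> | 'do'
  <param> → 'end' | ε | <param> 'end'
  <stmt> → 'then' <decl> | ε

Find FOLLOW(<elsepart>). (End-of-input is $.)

{ $, 'do', 'end' }

In <body> → 'end' <elsepart> <elsepart>: add FIRST(<elsepart>) = { 'do' }.
In <body> → 'end' <elsepart> <elsepart>: <elsepart> is at the end, add FOLLOW(<body>) = { $, 'do', 'end' }.
Union: FOLLOW(<elsepart>) = { $, 'do', 'end' }.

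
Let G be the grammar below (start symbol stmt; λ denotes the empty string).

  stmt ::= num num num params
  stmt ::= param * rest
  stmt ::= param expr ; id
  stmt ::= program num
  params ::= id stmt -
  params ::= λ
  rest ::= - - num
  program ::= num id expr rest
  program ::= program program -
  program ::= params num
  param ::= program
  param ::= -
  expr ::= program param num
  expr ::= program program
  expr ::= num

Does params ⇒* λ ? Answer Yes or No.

Yes

params has an λ-production, so params ⇒ λ.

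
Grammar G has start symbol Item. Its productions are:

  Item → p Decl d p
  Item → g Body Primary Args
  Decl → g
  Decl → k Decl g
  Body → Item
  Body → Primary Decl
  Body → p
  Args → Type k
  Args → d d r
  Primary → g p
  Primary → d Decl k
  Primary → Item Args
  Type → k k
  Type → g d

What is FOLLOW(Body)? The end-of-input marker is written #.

In Item → g Body Primary Args: add FIRST(Primary Args) = { d, g, p }.
Union: FOLLOW(Body) = { d, g, p }.

{ d, g, p }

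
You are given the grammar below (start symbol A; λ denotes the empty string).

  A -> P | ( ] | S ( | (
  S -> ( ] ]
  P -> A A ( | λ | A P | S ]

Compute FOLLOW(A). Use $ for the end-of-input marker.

{ $, ( }

A is the start symbol, so $ ∈ FOLLOW(A).
In P -> A A (: add FIRST(A () = { ( }.
In P -> A A (: add FIRST(() = { ( }.
In P -> A P: add FIRST(P)\{λ} = { ( }.
  Since P is nullable, also add FOLLOW(P) = { $, ( }.
Union: FOLLOW(A) = { $, ( }.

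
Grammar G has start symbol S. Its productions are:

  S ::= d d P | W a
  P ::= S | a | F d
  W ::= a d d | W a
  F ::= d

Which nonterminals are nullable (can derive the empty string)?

No nonterminal has an empty production or an RHS whose symbols are all nullable.

{ } (none)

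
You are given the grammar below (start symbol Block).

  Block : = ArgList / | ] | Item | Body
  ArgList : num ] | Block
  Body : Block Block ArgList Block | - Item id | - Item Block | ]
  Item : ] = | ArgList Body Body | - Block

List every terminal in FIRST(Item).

{ -, =, ], num }

Item : ] = contributes {]}.
From Item : ArgList Body Body: add FIRST(ArgList) = { -, =, ], num }.
Item : - Block contributes {-}.
Union: FIRST(Item) = { -, =, ], num }.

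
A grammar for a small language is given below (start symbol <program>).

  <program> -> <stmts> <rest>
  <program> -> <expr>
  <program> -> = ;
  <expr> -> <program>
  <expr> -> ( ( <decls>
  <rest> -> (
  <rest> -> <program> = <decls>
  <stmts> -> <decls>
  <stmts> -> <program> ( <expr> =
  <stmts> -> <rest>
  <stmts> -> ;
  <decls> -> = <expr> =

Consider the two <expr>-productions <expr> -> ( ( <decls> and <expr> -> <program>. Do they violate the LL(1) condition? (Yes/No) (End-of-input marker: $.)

Yes

FIRST(( ( <decls>) = { ( } and FIRST(<program>) = { (, ;, = }.
Both contain (, so the two alternatives are not disjoint — LL(1) conflict.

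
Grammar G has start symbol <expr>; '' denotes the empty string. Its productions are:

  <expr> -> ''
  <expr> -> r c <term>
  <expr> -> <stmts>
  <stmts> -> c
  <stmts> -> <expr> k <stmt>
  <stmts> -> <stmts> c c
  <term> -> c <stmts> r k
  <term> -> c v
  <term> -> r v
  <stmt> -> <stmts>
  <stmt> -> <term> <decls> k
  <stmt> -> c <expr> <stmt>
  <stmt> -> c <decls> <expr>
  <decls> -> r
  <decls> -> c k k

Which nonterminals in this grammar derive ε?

Directly nullable (have an ''-production): <expr>.
No other nonterminal has a production whose RHS symbols are all nullable.

{ <expr> }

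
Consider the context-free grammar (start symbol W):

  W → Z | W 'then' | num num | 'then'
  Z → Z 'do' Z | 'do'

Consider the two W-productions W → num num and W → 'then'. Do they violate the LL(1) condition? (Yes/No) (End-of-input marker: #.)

No

FIRST(num num) = { num } and FIRST('then') = { 'then' }.
The FIRST sets are disjoint and neither alternative is nullable — no conflict.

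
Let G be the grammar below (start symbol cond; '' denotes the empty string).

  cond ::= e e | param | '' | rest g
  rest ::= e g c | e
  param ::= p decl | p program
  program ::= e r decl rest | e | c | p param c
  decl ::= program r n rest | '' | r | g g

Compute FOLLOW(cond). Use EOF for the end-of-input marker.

cond is the start symbol, so EOF ∈ FOLLOW(cond).
Union: FOLLOW(cond) = { EOF }.

{ EOF }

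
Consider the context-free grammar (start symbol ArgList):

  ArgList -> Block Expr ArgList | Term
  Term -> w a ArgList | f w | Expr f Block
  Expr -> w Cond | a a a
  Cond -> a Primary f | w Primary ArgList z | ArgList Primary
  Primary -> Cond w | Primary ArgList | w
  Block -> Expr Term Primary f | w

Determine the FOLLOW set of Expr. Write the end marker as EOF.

In ArgList -> Block Expr ArgList: add FIRST(ArgList) = { a, f, w }.
In Term -> Expr f Block: add FIRST(f Block) = { f }.
In Block -> Expr Term Primary f: add FIRST(Term Primary f) = { a, f, w }.
Union: FOLLOW(Expr) = { a, f, w }.

{ a, f, w }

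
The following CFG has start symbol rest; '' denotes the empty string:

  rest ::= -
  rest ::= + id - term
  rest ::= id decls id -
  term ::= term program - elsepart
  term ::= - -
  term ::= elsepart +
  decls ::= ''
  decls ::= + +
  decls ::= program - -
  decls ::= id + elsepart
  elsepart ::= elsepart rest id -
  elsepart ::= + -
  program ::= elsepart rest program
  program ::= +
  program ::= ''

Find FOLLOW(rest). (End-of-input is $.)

{ $, +, -, id }

rest is the start symbol, so $ ∈ FOLLOW(rest).
In elsepart ::= elsepart rest id -: add FIRST(id -) = { id }.
In program ::= elsepart rest program: add FIRST(program)\{''} = { + }.
  Since program is nullable, also add FOLLOW(program) = { - }.
Union: FOLLOW(rest) = { $, +, -, id }.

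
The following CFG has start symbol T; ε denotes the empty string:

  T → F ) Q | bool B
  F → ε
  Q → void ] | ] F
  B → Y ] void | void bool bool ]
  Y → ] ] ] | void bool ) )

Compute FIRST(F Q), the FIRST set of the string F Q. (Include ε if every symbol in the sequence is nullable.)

{ ], void }

Add FIRST(F)\{ε} = {  }; F is nullable, continue.
Add FIRST(Q) = { ], void }; Q is not nullable, stop.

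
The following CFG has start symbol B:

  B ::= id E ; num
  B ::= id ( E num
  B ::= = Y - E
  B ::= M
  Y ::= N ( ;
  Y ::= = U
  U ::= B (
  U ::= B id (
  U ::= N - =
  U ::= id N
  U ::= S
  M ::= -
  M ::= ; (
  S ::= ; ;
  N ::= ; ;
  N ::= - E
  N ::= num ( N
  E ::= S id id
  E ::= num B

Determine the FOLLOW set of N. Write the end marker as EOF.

In Y ::= N ( ;: add FIRST(( ;) = { ( }.
In U ::= N - =: add FIRST(- =) = { - }.
In U ::= id N: N is at the end, add FOLLOW(U) = { - }.
In N ::= num ( N: N is at the end, add FOLLOW(N) = { (, - }.
Union: FOLLOW(N) = { (, - }.

{ (, - }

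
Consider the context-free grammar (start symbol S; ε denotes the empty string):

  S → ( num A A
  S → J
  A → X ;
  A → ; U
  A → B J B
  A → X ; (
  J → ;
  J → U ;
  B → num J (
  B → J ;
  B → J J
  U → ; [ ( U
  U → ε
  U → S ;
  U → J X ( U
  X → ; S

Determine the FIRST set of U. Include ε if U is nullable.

{ (, ;, ε }

U → ; [ ( U contributes {;}.
U → ε contributes ε.
From U → S ;: add FIRST(S) = { (, ; }.
From U → J X ( U: add FIRST(J) = { (, ; }.
Union: FIRST(U) = { (, ;, ε }.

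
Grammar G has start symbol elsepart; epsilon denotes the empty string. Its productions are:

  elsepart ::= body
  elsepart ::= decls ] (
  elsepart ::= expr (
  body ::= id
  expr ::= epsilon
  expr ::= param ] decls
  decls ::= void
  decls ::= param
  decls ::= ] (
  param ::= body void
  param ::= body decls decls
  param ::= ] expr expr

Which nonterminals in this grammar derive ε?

Directly nullable (have an epsilon-production): expr.
No other nonterminal has a production whose RHS symbols are all nullable.

{ expr }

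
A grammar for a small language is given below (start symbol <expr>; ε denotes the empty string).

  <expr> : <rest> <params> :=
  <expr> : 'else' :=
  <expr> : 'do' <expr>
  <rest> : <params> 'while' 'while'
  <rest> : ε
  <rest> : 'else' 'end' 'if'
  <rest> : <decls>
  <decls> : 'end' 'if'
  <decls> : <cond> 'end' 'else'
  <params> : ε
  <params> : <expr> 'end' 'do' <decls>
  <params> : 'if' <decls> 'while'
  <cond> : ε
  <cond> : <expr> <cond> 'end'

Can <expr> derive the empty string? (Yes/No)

No

Nullable nonterminals: <cond>, <params>, <rest>.
No production of <expr> has an RHS whose symbols are all nullable, so <expr> is not nullable.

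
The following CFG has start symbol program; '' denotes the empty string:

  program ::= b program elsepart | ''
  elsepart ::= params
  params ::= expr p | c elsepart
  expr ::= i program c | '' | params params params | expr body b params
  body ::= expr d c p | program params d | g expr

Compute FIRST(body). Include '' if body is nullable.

{ b, c, d, g, i, p }

From body ::= expr d c p: expr nullable, take FIRST(expr) ∪ {d} = { b, c, d, g, i, p }.
From body ::= program params d: program nullable, take FIRST(program) ∪ FIRST(params) = { b, c, d, g, i, p }.
body ::= g expr contributes {g}.
Union: FIRST(body) = { b, c, d, g, i, p }.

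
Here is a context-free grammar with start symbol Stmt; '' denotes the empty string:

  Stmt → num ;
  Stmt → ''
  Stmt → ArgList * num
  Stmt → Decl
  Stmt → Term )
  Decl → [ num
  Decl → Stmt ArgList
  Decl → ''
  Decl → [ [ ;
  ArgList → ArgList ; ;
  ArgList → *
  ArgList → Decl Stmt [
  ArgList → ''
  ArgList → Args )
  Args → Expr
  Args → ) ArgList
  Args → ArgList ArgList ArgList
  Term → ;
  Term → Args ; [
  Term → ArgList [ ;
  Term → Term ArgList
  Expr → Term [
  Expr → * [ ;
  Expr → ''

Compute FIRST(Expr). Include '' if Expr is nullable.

From Expr → Term [: add FIRST(Term) = { ), *, ;, [, num }.
Expr → * [ ; contributes {*}.
Expr → '' contributes ''.
Union: FIRST(Expr) = { ), *, ;, [, num, '' }.

{ ), *, ;, [, num, '' }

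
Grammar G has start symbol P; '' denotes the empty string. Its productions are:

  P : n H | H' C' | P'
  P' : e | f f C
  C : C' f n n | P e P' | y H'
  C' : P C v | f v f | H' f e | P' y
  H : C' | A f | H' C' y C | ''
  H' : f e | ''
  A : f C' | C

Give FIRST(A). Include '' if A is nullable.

{ e, f, n, y }

A : f C' contributes {f}.
From A : C: add FIRST(C) = { e, f, n, y }.
Union: FIRST(A) = { e, f, n, y }.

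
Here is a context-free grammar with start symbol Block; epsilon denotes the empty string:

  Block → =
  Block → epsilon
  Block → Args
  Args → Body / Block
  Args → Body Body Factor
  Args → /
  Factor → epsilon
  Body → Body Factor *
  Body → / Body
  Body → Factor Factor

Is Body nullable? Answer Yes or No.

Body → Factor Factor and each of Factor, Factor is nullable, so Body ⇒* epsilon.

Yes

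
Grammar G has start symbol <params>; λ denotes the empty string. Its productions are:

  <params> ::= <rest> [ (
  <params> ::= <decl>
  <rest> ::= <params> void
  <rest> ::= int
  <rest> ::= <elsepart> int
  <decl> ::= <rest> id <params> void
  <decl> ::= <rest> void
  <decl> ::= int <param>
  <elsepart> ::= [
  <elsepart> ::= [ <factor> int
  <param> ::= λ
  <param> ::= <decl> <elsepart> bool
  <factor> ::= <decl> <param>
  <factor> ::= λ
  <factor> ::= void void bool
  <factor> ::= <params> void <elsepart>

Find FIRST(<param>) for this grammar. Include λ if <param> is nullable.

{ [, int, λ }

<param> ::= λ contributes λ.
From <param> ::= <decl> <elsepart> bool: add FIRST(<decl>) = { [, int }.
Union: FIRST(<param>) = { [, int, λ }.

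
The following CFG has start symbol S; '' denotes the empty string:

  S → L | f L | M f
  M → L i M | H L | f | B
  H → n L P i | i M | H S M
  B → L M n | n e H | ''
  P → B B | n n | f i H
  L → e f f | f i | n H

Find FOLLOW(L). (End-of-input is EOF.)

{ EOF, e, f, i, n }

In S → L: L is at the end, add FOLLOW(S) = { EOF, e, f, i, n }.
In S → f L: L is at the end, add FOLLOW(S) = { EOF, e, f, i, n }.
In M → L i M: add FIRST(i M) = { i }.
In M → H L: L is at the end, add FOLLOW(M) = { EOF, e, f, i, n }.
In H → n L P i: add FIRST(P i) = { e, f, i, n }.
In B → L M n: add FIRST(M n) = { e, f, i, n }.
Union: FOLLOW(L) = { EOF, e, f, i, n }.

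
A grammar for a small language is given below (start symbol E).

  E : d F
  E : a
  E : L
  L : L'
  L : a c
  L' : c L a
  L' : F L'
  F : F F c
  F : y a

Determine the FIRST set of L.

From L : L': add FIRST(L') = { c, y }.
L : a c contributes {a}.
Union: FIRST(L) = { a, c, y }.

{ a, c, y }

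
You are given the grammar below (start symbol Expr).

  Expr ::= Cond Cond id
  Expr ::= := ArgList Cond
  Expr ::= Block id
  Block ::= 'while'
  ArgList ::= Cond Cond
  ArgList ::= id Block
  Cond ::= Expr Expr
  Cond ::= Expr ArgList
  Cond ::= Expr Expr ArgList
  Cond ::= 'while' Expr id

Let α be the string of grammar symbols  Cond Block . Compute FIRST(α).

Add FIRST(Cond) = { 'while', := }; Cond is not nullable, stop.

{ 'while', := }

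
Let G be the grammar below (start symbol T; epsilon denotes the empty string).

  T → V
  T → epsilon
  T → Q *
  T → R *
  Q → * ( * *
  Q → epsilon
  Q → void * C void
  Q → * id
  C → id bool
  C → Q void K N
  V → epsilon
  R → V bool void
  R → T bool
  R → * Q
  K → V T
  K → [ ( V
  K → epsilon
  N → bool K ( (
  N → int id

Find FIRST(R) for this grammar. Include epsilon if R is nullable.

From R → V bool void: V nullable, take FIRST(V) ∪ {bool} = { bool }.
From R → T bool: T nullable, take FIRST(T) ∪ {bool} = { *, bool, void }.
R → * Q contributes {*}.
Union: FIRST(R) = { *, bool, void }.

{ *, bool, void }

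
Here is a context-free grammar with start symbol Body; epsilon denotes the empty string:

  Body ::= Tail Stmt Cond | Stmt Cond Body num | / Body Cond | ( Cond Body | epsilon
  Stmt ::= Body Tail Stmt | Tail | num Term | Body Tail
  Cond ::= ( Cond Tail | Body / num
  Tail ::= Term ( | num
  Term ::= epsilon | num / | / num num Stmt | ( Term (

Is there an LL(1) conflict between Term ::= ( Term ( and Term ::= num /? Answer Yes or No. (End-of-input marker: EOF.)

FIRST(( Term () = { ( } and FIRST(num /) = { num }.
The FIRST sets are disjoint and neither alternative is nullable — no conflict.

No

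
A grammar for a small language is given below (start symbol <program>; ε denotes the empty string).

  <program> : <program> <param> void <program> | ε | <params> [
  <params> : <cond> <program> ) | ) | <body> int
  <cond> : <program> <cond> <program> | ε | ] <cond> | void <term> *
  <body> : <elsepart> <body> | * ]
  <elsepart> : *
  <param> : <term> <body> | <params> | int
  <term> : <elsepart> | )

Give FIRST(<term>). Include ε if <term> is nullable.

From <term> : <elsepart>: add FIRST(<elsepart>) = { * }.
<term> : ) contributes {)}.
Union: FIRST(<term>) = { ), * }.

{ ), * }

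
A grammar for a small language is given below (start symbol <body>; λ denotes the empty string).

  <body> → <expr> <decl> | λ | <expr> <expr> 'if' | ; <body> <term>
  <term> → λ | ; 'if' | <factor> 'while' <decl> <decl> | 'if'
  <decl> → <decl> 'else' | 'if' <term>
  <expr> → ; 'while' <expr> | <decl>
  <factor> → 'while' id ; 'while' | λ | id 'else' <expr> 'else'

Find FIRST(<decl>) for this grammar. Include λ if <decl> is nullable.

From <decl> → <decl> 'else': add FIRST(<decl>) = { 'if' }.
<decl> → 'if' <term> contributes {'if'}.
Union: FIRST(<decl>) = { 'if' }.

{ 'if' }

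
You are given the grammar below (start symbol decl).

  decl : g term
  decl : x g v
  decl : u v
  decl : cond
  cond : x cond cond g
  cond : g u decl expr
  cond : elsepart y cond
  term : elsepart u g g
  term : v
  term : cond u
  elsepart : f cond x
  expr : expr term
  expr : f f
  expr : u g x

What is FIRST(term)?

From term : elsepart u g g: add FIRST(elsepart) = { f }.
term : v contributes {v}.
From term : cond u: add FIRST(cond) = { f, g, x }.
Union: FIRST(term) = { f, g, v, x }.

{ f, g, v, x }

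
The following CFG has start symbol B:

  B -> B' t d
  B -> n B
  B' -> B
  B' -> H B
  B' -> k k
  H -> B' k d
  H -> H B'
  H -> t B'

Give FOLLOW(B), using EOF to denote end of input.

B is the start symbol, so EOF ∈ FOLLOW(B).
In B -> n B: B is at the end, add FOLLOW(B) = { EOF, k, n, t }.
In B' -> B: B is at the end, add FOLLOW(B') = { k, n, t }.
In B' -> H B: B is at the end, add FOLLOW(B') = { k, n, t }.
Union: FOLLOW(B) = { EOF, k, n, t }.

{ EOF, k, n, t }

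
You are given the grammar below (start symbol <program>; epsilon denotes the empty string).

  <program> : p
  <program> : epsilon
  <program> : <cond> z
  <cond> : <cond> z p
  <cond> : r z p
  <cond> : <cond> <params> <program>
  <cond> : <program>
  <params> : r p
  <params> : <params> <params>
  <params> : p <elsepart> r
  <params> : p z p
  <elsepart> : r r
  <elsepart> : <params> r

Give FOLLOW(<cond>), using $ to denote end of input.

In <program> : <cond> z: add FIRST(z) = { z }.
In <cond> : <cond> z p: add FIRST(z p) = { z }.
In <cond> : <cond> <params> <program>: add FIRST(<params> <program>) = { p, r }.
Union: FOLLOW(<cond>) = { p, r, z }.

{ p, r, z }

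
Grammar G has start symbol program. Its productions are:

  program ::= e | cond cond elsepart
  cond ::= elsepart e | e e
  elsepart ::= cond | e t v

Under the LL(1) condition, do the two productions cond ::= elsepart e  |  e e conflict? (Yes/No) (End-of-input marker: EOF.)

Yes

FIRST(elsepart e) = { e } and FIRST(e e) = { e }.
Both contain e, so the two alternatives are not disjoint — LL(1) conflict.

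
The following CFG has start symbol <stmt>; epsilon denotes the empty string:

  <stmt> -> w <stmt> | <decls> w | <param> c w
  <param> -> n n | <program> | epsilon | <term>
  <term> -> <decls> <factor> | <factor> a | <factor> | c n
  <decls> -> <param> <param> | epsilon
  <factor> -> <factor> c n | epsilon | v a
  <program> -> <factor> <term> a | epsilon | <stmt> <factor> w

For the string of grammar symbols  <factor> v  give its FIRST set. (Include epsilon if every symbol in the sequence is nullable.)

Add FIRST(<factor>)\{epsilon} = { c, v }; <factor> is nullable, continue.
v is a terminal; add {v} and stop.

{ c, v }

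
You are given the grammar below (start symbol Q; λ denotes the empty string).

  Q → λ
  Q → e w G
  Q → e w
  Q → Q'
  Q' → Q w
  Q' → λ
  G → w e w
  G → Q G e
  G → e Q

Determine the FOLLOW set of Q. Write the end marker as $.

Q is the start symbol, so $ ∈ FOLLOW(Q).
In Q' → Q w: add FIRST(w) = { w }.
In G → Q G e: add FIRST(G e) = { e, w }.
In G → e Q: Q is at the end, add FOLLOW(G) = { $, e, w }.
Union: FOLLOW(Q) = { $, e, w }.

{ $, e, w }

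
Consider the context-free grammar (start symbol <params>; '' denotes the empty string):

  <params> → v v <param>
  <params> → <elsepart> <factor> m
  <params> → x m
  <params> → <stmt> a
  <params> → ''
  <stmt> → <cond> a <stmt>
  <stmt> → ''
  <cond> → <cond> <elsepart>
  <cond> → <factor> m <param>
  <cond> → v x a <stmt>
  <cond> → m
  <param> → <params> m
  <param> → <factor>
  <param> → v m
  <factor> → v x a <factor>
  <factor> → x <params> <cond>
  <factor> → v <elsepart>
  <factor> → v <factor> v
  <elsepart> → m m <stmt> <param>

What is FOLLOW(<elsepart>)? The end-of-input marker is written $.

In <params> → <elsepart> <factor> m: add FIRST(<factor> m) = { v, x }.
In <cond> → <cond> <elsepart>: <elsepart> is at the end, add FOLLOW(<cond>) = { $, a, m, v, x }.
In <factor> → v <elsepart>: <elsepart> is at the end, add FOLLOW(<factor>) = { $, a, m, v, x }.
Union: FOLLOW(<elsepart>) = { $, a, m, v, x }.

{ $, a, m, v, x }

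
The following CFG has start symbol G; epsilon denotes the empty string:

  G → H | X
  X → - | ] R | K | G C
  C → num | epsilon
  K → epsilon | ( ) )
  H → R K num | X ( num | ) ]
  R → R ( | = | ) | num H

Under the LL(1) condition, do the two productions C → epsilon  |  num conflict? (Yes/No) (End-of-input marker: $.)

Yes

FIRST(epsilon) = { epsilon } and FIRST(num) = { num }.
The first alternative is nullable and FOLLOW(C) = { $, (, num } shares num with FIRST of the second — conflict.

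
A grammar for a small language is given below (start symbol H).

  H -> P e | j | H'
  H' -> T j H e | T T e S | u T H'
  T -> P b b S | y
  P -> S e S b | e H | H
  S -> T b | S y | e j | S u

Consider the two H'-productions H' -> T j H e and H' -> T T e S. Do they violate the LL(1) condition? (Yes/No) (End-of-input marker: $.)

FIRST(T j H e) = { e, j, u, y } and FIRST(T T e S) = { e, j, u, y }.
Both contain e, so the two alternatives are not disjoint — LL(1) conflict.

Yes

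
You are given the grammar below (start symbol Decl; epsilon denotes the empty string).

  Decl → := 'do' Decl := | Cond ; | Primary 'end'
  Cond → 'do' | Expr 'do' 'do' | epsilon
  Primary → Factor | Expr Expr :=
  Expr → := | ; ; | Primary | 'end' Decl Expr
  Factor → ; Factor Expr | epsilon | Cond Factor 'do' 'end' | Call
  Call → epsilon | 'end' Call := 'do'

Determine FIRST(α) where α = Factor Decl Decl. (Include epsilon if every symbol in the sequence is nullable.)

Add FIRST(Factor)\{epsilon} = { 'do', 'end', :=, ; }; Factor is nullable, continue.
Add FIRST(Decl) = { 'do', 'end', :=, ; }; Decl is not nullable, stop.

{ 'do', 'end', :=, ; }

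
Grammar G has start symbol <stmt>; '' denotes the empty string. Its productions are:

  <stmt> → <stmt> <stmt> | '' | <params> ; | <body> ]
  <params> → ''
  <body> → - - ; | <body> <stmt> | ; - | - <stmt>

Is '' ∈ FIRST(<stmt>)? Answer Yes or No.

<stmt> has an ''-production, so <stmt> ⇒ ''.

Yes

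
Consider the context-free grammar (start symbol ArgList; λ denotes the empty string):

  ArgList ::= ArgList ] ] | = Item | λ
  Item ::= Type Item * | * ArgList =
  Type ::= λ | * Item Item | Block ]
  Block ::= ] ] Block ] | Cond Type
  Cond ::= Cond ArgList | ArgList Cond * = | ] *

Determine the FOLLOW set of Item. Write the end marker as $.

{ $, *, =, ] }

In ArgList ::= = Item: Item is at the end, add FOLLOW(ArgList) = { $, *, =, ] }.
In Item ::= Type Item *: add FIRST(*) = { * }.
In Type ::= * Item Item: add FIRST(Item) = { *, =, ] }.
In Type ::= * Item Item: Item is at the end, add FOLLOW(Type) = { *, =, ] }.
Union: FOLLOW(Item) = { $, *, =, ] }.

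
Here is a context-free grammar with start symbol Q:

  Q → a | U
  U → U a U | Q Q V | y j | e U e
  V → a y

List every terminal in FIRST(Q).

Q → a contributes {a}.
From Q → U: add FIRST(U) = { a, e, y }.
Union: FIRST(Q) = { a, e, y }.

{ a, e, y }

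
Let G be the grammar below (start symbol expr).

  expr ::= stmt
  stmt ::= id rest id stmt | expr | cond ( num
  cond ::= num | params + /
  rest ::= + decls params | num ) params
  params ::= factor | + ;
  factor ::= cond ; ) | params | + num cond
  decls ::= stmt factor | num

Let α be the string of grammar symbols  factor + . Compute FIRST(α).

{ +, num }

Add FIRST(factor) = { +, num }; factor is not nullable, stop.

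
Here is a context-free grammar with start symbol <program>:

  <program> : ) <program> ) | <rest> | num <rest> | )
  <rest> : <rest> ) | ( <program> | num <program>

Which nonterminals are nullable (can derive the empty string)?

{ } (none)

No nonterminal has an empty production or an RHS whose symbols are all nullable.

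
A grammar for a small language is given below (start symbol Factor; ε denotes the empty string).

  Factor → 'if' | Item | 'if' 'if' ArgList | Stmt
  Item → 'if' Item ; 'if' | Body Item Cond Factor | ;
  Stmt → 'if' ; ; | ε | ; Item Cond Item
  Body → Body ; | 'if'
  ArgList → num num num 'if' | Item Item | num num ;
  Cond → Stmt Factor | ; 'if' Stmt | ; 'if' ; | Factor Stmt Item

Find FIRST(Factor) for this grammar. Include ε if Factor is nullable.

{ 'if', ;, ε }

Factor → 'if' contributes {'if'}.
From Factor → Item: add FIRST(Item) = { 'if', ; }.
Factor → 'if' 'if' ArgList contributes {'if'}.
From Factor → Stmt: add FIRST(Stmt) = { 'if', ;, ε } (including ε since Stmt is nullable).
Union: FIRST(Factor) = { 'if', ;, ε }.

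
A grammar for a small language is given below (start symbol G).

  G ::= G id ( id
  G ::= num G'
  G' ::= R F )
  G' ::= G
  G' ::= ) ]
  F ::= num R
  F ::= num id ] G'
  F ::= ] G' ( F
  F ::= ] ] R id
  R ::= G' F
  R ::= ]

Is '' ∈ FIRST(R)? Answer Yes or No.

No

No nonterminal in this grammar is nullable.
No production of R has an RHS whose symbols are all nullable, so R is not nullable.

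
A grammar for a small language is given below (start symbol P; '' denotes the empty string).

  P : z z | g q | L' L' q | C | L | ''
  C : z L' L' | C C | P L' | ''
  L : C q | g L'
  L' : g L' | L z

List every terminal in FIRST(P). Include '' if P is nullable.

P : z z contributes {z}.
P : g q contributes {g}.
From P : L' L' q: add FIRST(L') = { g, q, z }.
From P : C: add FIRST(C) = { g, q, z, '' } (including '' since C is nullable).
From P : L: add FIRST(L) = { g, q, z }.
P : '' contributes ''.
Union: FIRST(P) = { g, q, z, '' }.

{ g, q, z, '' }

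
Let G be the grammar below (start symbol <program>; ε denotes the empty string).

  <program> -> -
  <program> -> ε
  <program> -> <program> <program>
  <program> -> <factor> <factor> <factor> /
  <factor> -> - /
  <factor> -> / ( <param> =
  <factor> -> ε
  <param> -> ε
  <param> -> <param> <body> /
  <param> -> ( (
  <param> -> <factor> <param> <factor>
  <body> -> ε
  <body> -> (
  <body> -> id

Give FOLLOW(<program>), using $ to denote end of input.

<program> is the start symbol, so $ ∈ FOLLOW(<program>).
In <program> -> <program> <program>: add FIRST(<program>)\{ε} = { -, / }.
  Since <program> is nullable, also add FOLLOW(<program>) = { $, -, / }.
In <program> -> <program> <program>: <program> is at the end, add FOLLOW(<program>) = { $, -, / }.
Union: FOLLOW(<program>) = { $, -, / }.

{ $, -, / }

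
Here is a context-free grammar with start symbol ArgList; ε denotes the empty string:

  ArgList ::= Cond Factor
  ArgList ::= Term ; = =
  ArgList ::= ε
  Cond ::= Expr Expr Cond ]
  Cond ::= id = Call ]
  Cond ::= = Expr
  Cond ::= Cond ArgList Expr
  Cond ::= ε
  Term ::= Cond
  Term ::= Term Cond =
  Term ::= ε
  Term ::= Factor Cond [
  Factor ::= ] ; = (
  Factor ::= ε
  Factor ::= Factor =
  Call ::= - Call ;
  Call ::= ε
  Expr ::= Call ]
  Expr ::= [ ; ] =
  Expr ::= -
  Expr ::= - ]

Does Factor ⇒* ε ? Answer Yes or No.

Factor has an ε-production, so Factor ⇒ ε.

Yes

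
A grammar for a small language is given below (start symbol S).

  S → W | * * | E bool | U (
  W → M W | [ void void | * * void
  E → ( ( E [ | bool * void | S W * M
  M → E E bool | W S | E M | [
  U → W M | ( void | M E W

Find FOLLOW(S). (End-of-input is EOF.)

S is the start symbol, so EOF ∈ FOLLOW(S).
In E → S W * M: add FIRST(W * M) = { (, *, [, bool }.
In M → W S: S is at the end, add FOLLOW(M) = { (, *, [, bool }.
Union: FOLLOW(S) = { EOF, (, *, [, bool }.

{ EOF, (, *, [, bool }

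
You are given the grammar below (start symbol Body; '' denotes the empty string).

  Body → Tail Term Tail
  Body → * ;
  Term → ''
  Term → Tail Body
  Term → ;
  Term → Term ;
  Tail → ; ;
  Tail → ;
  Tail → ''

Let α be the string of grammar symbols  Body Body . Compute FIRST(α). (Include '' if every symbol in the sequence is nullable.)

Add FIRST(Body)\{''} = { *, ; }; Body is nullable, continue.
Add FIRST(Body)\{''} = { *, ; }; Body is nullable, continue.
Every symbol is nullable, so include ''.

{ *, ;, '' }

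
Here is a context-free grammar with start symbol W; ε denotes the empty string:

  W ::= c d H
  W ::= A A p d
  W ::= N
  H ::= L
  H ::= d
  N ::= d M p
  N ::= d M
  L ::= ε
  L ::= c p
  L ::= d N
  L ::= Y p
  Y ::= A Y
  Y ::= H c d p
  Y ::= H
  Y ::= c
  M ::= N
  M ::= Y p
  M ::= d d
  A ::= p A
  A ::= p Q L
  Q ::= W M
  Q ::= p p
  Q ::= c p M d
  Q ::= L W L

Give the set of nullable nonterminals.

Directly nullable (have an ε-production): L.
H ::= L with every symbol nullable, so H is nullable.
Y ::= H with every symbol nullable, so Y is nullable.
No other nonterminal has a production whose RHS symbols are all nullable.

{ H, L, Y }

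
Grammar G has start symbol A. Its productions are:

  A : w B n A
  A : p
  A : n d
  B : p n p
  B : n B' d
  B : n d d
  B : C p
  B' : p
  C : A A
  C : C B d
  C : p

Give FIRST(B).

B : p n p contributes {p}.
B : n B' d contributes {n}.
B : n d d contributes {n}.
From B : C p: add FIRST(C) = { n, p, w }.
Union: FIRST(B) = { n, p, w }.

{ n, p, w }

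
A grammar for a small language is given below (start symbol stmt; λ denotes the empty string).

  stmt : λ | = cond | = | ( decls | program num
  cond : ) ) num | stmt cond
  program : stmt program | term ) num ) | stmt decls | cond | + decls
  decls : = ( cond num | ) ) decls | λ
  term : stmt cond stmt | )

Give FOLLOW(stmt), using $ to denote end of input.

{ $, (, ), +, =, num }

stmt is the start symbol, so $ ∈ FOLLOW(stmt).
In cond : stmt cond: add FIRST(cond) = { (, ), +, =, num }.
In program : stmt program: add FIRST(program)\{λ} = { (, ), +, =, num }.
  Since program is nullable, also add FOLLOW(program) = { num }.
In program : stmt decls: add FIRST(decls)\{λ} = { ), = }.
  Since decls is nullable, also add FOLLOW(program) = { num }.
In term : stmt cond stmt: add FIRST(cond stmt) = { (, ), +, =, num }.
In term : stmt cond stmt: stmt is at the end, add FOLLOW(term) = { ) }.
Union: FOLLOW(stmt) = { $, (, ), +, =, num }.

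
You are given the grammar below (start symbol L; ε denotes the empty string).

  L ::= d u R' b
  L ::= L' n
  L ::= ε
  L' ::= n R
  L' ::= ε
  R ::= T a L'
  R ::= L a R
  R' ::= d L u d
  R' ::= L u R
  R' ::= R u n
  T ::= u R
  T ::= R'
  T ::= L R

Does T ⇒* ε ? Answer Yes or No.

No

Nullable nonterminals: L, L'.
No production of T has an RHS whose symbols are all nullable, so T is not nullable.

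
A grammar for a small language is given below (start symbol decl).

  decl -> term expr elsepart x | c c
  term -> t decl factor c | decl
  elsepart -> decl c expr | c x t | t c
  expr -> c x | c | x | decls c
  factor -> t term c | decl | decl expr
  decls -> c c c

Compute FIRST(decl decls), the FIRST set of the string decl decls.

{ c, t }

Add FIRST(decl) = { c, t }; decl is not nullable, stop.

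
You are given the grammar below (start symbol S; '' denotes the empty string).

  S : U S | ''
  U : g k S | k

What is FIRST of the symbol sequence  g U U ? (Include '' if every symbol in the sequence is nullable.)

g is a terminal; add {g} and stop.

{ g }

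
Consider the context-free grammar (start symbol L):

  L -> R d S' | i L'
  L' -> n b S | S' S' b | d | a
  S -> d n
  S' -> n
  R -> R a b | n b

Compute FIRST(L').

{ a, d, n }

L' -> n b S contributes {n}.
From L' -> S' S' b: add FIRST(S') = { n }.
L' -> d contributes {d}.
L' -> a contributes {a}.
Union: FIRST(L') = { a, d, n }.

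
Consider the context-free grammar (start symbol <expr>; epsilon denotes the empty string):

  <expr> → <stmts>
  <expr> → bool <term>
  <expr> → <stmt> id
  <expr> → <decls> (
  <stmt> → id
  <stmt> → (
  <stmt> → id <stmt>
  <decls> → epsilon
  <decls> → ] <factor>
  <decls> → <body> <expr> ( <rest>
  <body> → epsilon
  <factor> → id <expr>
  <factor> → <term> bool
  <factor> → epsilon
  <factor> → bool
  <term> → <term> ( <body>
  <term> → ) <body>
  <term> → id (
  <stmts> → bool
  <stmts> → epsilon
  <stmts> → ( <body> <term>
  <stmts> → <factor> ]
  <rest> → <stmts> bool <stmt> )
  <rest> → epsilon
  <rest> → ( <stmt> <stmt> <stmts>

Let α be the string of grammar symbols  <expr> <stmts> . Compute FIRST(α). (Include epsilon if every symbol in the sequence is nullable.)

Add FIRST(<expr>)\{epsilon} = { (, ), ], bool, id }; <expr> is nullable, continue.
Add FIRST(<stmts>)\{epsilon} = { (, ), ], bool, id }; <stmts> is nullable, continue.
Every symbol is nullable, so include epsilon.

{ (, ), ], bool, id, epsilon }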